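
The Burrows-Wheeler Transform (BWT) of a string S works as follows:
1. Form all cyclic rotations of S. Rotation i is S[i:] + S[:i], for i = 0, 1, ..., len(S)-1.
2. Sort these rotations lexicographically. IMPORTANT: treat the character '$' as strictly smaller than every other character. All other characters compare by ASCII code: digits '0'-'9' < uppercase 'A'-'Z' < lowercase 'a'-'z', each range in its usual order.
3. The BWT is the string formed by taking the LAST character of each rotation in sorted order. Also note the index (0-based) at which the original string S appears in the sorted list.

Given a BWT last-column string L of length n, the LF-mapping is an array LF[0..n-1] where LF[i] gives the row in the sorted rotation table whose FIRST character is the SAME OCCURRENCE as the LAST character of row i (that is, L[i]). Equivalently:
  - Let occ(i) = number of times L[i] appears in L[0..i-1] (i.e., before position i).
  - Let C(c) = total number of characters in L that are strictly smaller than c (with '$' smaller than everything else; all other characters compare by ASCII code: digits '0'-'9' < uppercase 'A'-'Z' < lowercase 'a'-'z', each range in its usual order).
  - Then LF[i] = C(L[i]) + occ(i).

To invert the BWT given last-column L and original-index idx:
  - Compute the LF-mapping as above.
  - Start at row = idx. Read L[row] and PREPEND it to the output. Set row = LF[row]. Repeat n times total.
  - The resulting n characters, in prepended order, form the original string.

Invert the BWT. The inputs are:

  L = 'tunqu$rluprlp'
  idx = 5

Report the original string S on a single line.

LF mapping: 9 10 3 6 11 0 7 1 12 4 8 2 5
Walk LF starting at row 5, prepending L[row]:
  step 1: row=5, L[5]='$', prepend. Next row=LF[5]=0
  step 2: row=0, L[0]='t', prepend. Next row=LF[0]=9
  step 3: row=9, L[9]='p', prepend. Next row=LF[9]=4
  step 4: row=4, L[4]='u', prepend. Next row=LF[4]=11
  step 5: row=11, L[11]='l', prepend. Next row=LF[11]=2
  step 6: row=2, L[2]='n', prepend. Next row=LF[2]=3
  step 7: row=3, L[3]='q', prepend. Next row=LF[3]=6
  step 8: row=6, L[6]='r', prepend. Next row=LF[6]=7
  step 9: row=7, L[7]='l', prepend. Next row=LF[7]=1
  step 10: row=1, L[1]='u', prepend. Next row=LF[1]=10
  step 11: row=10, L[10]='r', prepend. Next row=LF[10]=8
  step 12: row=8, L[8]='u', prepend. Next row=LF[8]=12
  step 13: row=12, L[12]='p', prepend. Next row=LF[12]=5
Reversed output: purulrqnlupt$

Answer: purulrqnlupt$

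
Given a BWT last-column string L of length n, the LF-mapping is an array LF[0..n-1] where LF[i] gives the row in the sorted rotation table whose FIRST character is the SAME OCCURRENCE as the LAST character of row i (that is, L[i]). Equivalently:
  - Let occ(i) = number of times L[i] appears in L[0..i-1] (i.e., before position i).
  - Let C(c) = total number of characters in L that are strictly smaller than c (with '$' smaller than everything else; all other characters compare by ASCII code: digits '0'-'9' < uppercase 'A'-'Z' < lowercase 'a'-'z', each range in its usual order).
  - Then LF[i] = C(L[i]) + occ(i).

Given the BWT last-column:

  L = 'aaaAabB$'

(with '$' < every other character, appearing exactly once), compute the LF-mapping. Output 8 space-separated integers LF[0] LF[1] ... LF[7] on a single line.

Answer: 3 4 5 1 6 7 2 0

Derivation:
Char counts: '$':1, 'A':1, 'B':1, 'a':4, 'b':1
C (first-col start): C('$')=0, C('A')=1, C('B')=2, C('a')=3, C('b')=7
L[0]='a': occ=0, LF[0]=C('a')+0=3+0=3
L[1]='a': occ=1, LF[1]=C('a')+1=3+1=4
L[2]='a': occ=2, LF[2]=C('a')+2=3+2=5
L[3]='A': occ=0, LF[3]=C('A')+0=1+0=1
L[4]='a': occ=3, LF[4]=C('a')+3=3+3=6
L[5]='b': occ=0, LF[5]=C('b')+0=7+0=7
L[6]='B': occ=0, LF[6]=C('B')+0=2+0=2
L[7]='$': occ=0, LF[7]=C('$')+0=0+0=0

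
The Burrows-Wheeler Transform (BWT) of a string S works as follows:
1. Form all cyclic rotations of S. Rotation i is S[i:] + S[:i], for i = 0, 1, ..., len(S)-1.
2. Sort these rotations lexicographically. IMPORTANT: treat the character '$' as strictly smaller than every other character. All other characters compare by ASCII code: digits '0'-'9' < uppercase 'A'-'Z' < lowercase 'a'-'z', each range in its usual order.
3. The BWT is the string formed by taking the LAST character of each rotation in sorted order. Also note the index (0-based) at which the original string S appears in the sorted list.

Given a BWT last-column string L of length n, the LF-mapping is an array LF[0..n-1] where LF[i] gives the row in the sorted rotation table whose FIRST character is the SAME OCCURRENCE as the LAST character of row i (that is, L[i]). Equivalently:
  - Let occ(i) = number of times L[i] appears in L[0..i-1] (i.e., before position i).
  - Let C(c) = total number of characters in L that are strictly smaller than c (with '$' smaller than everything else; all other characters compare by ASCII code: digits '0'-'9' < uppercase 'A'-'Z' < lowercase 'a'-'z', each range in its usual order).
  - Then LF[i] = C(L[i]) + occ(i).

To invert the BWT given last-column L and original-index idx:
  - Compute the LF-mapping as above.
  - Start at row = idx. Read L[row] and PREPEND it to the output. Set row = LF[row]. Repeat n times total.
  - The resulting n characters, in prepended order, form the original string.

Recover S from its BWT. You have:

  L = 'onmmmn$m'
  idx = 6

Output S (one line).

LF mapping: 7 5 1 2 3 6 0 4
Walk LF starting at row 6, prepending L[row]:
  step 1: row=6, L[6]='$', prepend. Next row=LF[6]=0
  step 2: row=0, L[0]='o', prepend. Next row=LF[0]=7
  step 3: row=7, L[7]='m', prepend. Next row=LF[7]=4
  step 4: row=4, L[4]='m', prepend. Next row=LF[4]=3
  step 5: row=3, L[3]='m', prepend. Next row=LF[3]=2
  step 6: row=2, L[2]='m', prepend. Next row=LF[2]=1
  step 7: row=1, L[1]='n', prepend. Next row=LF[1]=5
  step 8: row=5, L[5]='n', prepend. Next row=LF[5]=6
Reversed output: nnmmmmo$

Answer: nnmmmmo$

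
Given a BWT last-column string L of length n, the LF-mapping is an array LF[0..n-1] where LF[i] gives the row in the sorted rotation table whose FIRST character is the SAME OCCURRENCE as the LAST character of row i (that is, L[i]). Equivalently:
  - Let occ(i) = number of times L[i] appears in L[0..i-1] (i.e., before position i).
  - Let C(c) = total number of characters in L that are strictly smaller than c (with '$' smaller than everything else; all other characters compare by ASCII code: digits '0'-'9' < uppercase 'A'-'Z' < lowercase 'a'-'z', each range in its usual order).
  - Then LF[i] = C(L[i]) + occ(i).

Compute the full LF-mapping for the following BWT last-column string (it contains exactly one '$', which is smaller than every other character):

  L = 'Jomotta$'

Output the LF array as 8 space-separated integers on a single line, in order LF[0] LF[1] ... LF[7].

Char counts: '$':1, 'J':1, 'a':1, 'm':1, 'o':2, 't':2
C (first-col start): C('$')=0, C('J')=1, C('a')=2, C('m')=3, C('o')=4, C('t')=6
L[0]='J': occ=0, LF[0]=C('J')+0=1+0=1
L[1]='o': occ=0, LF[1]=C('o')+0=4+0=4
L[2]='m': occ=0, LF[2]=C('m')+0=3+0=3
L[3]='o': occ=1, LF[3]=C('o')+1=4+1=5
L[4]='t': occ=0, LF[4]=C('t')+0=6+0=6
L[5]='t': occ=1, LF[5]=C('t')+1=6+1=7
L[6]='a': occ=0, LF[6]=C('a')+0=2+0=2
L[7]='$': occ=0, LF[7]=C('$')+0=0+0=0

Answer: 1 4 3 5 6 7 2 0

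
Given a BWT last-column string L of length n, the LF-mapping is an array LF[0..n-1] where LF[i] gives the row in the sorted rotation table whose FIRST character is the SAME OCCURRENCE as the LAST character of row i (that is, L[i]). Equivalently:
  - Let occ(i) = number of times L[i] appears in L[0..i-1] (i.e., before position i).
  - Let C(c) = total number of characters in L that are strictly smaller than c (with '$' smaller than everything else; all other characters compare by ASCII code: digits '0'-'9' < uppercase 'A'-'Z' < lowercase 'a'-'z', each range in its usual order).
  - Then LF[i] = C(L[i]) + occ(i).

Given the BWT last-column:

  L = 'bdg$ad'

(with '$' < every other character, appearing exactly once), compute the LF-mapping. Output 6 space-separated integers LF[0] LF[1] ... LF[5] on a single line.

Answer: 2 3 5 0 1 4

Derivation:
Char counts: '$':1, 'a':1, 'b':1, 'd':2, 'g':1
C (first-col start): C('$')=0, C('a')=1, C('b')=2, C('d')=3, C('g')=5
L[0]='b': occ=0, LF[0]=C('b')+0=2+0=2
L[1]='d': occ=0, LF[1]=C('d')+0=3+0=3
L[2]='g': occ=0, LF[2]=C('g')+0=5+0=5
L[3]='$': occ=0, LF[3]=C('$')+0=0+0=0
L[4]='a': occ=0, LF[4]=C('a')+0=1+0=1
L[5]='d': occ=1, LF[5]=C('d')+1=3+1=4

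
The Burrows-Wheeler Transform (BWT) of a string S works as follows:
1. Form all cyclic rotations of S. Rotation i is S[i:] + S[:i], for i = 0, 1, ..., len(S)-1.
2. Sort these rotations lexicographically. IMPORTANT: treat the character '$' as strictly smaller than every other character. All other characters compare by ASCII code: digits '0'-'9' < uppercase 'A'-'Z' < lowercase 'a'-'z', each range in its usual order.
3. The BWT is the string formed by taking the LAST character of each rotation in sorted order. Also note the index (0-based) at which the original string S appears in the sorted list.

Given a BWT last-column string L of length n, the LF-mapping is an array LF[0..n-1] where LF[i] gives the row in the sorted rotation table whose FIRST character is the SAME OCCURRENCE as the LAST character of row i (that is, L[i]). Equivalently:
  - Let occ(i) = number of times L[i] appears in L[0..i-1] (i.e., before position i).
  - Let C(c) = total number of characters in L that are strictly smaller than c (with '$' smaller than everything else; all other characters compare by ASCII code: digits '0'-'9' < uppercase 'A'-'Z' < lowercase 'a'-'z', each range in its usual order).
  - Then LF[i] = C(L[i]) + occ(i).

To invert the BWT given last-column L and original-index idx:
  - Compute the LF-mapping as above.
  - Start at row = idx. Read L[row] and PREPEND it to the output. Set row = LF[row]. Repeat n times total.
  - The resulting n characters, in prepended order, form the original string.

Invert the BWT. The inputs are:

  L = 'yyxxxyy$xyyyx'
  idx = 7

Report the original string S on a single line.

LF mapping: 6 7 1 2 3 8 9 0 4 10 11 12 5
Walk LF starting at row 7, prepending L[row]:
  step 1: row=7, L[7]='$', prepend. Next row=LF[7]=0
  step 2: row=0, L[0]='y', prepend. Next row=LF[0]=6
  step 3: row=6, L[6]='y', prepend. Next row=LF[6]=9
  step 4: row=9, L[9]='y', prepend. Next row=LF[9]=10
  step 5: row=10, L[10]='y', prepend. Next row=LF[10]=11
  step 6: row=11, L[11]='y', prepend. Next row=LF[11]=12
  step 7: row=12, L[12]='x', prepend. Next row=LF[12]=5
  step 8: row=5, L[5]='y', prepend. Next row=LF[5]=8
  step 9: row=8, L[8]='x', prepend. Next row=LF[8]=4
  step 10: row=4, L[4]='x', prepend. Next row=LF[4]=3
  step 11: row=3, L[3]='x', prepend. Next row=LF[3]=2
  step 12: row=2, L[2]='x', prepend. Next row=LF[2]=1
  step 13: row=1, L[1]='y', prepend. Next row=LF[1]=7
Reversed output: yxxxxyxyyyyy$

Answer: yxxxxyxyyyyy$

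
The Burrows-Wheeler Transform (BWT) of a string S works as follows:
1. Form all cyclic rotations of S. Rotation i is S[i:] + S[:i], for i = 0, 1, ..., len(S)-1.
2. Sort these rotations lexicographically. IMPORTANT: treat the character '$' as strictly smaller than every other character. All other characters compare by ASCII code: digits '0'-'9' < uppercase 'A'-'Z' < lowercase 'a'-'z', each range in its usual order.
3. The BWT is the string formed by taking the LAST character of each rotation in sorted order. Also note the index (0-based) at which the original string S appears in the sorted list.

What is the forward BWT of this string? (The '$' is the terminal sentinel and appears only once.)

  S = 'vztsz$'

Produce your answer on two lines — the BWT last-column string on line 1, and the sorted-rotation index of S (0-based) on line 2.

Answer: ztz$sv
3

Derivation:
All 6 rotations (rotation i = S[i:]+S[:i]):
  rot[0] = vztsz$
  rot[1] = ztsz$v
  rot[2] = tsz$vz
  rot[3] = sz$vzt
  rot[4] = z$vzts
  rot[5] = $vztsz
Sorted (with $ < everything):
  sorted[0] = $vztsz  (last char: 'z')
  sorted[1] = sz$vzt  (last char: 't')
  sorted[2] = tsz$vz  (last char: 'z')
  sorted[3] = vztsz$  (last char: '$')
  sorted[4] = z$vzts  (last char: 's')
  sorted[5] = ztsz$v  (last char: 'v')
Last column: ztz$sv
Original string S is at sorted index 3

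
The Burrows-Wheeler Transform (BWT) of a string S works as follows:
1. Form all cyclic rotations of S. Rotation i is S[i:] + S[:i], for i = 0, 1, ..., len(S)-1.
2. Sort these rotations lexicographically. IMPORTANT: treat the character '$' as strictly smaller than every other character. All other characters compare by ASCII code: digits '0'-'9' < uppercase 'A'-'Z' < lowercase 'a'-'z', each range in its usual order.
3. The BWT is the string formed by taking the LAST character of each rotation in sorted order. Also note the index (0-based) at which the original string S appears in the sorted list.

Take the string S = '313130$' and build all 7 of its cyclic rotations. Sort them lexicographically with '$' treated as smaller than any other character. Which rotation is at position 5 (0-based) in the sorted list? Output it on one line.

Answer: 3130$31

Derivation:
All 7 rotations (rotation i = S[i:]+S[:i]):
  rot[0] = 313130$
  rot[1] = 13130$3
  rot[2] = 3130$31
  rot[3] = 130$313
  rot[4] = 30$3131
  rot[5] = 0$31313
  rot[6] = $313130
Sorted (with $ < everything):
  sorted[0] = $313130
  sorted[1] = 0$31313
  sorted[2] = 130$313
  sorted[3] = 13130$3
  sorted[4] = 30$3131
  sorted[5] = 3130$31
  sorted[6] = 313130$
sorted[5] = 3130$31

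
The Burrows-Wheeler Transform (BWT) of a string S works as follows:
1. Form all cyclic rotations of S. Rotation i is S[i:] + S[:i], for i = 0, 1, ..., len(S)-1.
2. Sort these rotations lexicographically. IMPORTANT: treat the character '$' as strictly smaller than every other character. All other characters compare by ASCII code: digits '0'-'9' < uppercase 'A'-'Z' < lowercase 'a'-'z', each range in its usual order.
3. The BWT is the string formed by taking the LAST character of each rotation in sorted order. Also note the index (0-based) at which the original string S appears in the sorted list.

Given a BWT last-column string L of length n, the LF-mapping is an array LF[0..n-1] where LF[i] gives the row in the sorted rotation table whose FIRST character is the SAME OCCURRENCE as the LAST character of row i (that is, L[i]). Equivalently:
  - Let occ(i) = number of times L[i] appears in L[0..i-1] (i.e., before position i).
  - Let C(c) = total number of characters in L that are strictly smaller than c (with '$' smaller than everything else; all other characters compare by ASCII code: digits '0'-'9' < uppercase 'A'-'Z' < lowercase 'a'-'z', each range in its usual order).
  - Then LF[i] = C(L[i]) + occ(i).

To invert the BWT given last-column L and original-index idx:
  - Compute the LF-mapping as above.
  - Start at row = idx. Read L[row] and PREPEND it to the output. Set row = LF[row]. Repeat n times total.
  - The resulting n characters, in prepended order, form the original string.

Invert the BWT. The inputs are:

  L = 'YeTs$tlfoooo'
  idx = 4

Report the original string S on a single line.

LF mapping: 2 3 1 10 0 11 5 4 6 7 8 9
Walk LF starting at row 4, prepending L[row]:
  step 1: row=4, L[4]='$', prepend. Next row=LF[4]=0
  step 2: row=0, L[0]='Y', prepend. Next row=LF[0]=2
  step 3: row=2, L[2]='T', prepend. Next row=LF[2]=1
  step 4: row=1, L[1]='e', prepend. Next row=LF[1]=3
  step 5: row=3, L[3]='s', prepend. Next row=LF[3]=10
  step 6: row=10, L[10]='o', prepend. Next row=LF[10]=8
  step 7: row=8, L[8]='o', prepend. Next row=LF[8]=6
  step 8: row=6, L[6]='l', prepend. Next row=LF[6]=5
  step 9: row=5, L[5]='t', prepend. Next row=LF[5]=11
  step 10: row=11, L[11]='o', prepend. Next row=LF[11]=9
  step 11: row=9, L[9]='o', prepend. Next row=LF[9]=7
  step 12: row=7, L[7]='f', prepend. Next row=LF[7]=4
Reversed output: footlooseTY$

Answer: footlooseTY$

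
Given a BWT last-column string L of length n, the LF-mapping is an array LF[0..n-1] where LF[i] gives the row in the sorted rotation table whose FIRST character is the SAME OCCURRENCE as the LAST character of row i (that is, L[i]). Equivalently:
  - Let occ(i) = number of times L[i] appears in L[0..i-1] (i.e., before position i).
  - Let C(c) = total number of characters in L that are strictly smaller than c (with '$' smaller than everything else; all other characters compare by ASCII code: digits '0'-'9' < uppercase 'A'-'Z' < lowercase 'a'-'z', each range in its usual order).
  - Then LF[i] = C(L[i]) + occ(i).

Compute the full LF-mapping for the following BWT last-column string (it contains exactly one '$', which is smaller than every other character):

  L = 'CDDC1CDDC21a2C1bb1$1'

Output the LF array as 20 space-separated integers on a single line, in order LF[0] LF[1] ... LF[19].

Char counts: '$':1, '1':5, '2':2, 'C':5, 'D':4, 'a':1, 'b':2
C (first-col start): C('$')=0, C('1')=1, C('2')=6, C('C')=8, C('D')=13, C('a')=17, C('b')=18
L[0]='C': occ=0, LF[0]=C('C')+0=8+0=8
L[1]='D': occ=0, LF[1]=C('D')+0=13+0=13
L[2]='D': occ=1, LF[2]=C('D')+1=13+1=14
L[3]='C': occ=1, LF[3]=C('C')+1=8+1=9
L[4]='1': occ=0, LF[4]=C('1')+0=1+0=1
L[5]='C': occ=2, LF[5]=C('C')+2=8+2=10
L[6]='D': occ=2, LF[6]=C('D')+2=13+2=15
L[7]='D': occ=3, LF[7]=C('D')+3=13+3=16
L[8]='C': occ=3, LF[8]=C('C')+3=8+3=11
L[9]='2': occ=0, LF[9]=C('2')+0=6+0=6
L[10]='1': occ=1, LF[10]=C('1')+1=1+1=2
L[11]='a': occ=0, LF[11]=C('a')+0=17+0=17
L[12]='2': occ=1, LF[12]=C('2')+1=6+1=7
L[13]='C': occ=4, LF[13]=C('C')+4=8+4=12
L[14]='1': occ=2, LF[14]=C('1')+2=1+2=3
L[15]='b': occ=0, LF[15]=C('b')+0=18+0=18
L[16]='b': occ=1, LF[16]=C('b')+1=18+1=19
L[17]='1': occ=3, LF[17]=C('1')+3=1+3=4
L[18]='$': occ=0, LF[18]=C('$')+0=0+0=0
L[19]='1': occ=4, LF[19]=C('1')+4=1+4=5

Answer: 8 13 14 9 1 10 15 16 11 6 2 17 7 12 3 18 19 4 0 5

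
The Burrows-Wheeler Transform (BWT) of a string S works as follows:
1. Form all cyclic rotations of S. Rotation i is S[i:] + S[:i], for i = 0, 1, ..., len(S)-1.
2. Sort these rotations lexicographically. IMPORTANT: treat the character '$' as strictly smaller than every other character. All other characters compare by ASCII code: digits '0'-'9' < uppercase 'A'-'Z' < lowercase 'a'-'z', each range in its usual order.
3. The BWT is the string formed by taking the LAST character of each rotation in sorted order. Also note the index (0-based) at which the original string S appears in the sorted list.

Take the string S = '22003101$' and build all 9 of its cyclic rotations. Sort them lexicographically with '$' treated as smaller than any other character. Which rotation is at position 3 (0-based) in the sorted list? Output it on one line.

All 9 rotations (rotation i = S[i:]+S[:i]):
  rot[0] = 22003101$
  rot[1] = 2003101$2
  rot[2] = 003101$22
  rot[3] = 03101$220
  rot[4] = 3101$2200
  rot[5] = 101$22003
  rot[6] = 01$220031
  rot[7] = 1$2200310
  rot[8] = $22003101
Sorted (with $ < everything):
  sorted[0] = $22003101
  sorted[1] = 003101$22
  sorted[2] = 01$220031
  sorted[3] = 03101$220
  sorted[4] = 1$2200310
  sorted[5] = 101$22003
  sorted[6] = 2003101$2
  sorted[7] = 22003101$
  sorted[8] = 3101$2200
sorted[3] = 03101$220

Answer: 03101$220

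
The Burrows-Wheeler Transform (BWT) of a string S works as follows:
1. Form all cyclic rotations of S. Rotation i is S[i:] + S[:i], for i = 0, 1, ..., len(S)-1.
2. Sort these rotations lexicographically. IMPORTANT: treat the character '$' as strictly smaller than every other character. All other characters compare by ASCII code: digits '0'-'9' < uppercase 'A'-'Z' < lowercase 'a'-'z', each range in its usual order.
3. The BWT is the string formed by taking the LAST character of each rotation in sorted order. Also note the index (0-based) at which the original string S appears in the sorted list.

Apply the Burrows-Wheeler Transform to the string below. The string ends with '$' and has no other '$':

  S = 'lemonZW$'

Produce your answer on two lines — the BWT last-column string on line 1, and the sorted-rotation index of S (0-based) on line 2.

All 8 rotations (rotation i = S[i:]+S[:i]):
  rot[0] = lemonZW$
  rot[1] = emonZW$l
  rot[2] = monZW$le
  rot[3] = onZW$lem
  rot[4] = nZW$lemo
  rot[5] = ZW$lemon
  rot[6] = W$lemonZ
  rot[7] = $lemonZW
Sorted (with $ < everything):
  sorted[0] = $lemonZW  (last char: 'W')
  sorted[1] = W$lemonZ  (last char: 'Z')
  sorted[2] = ZW$lemon  (last char: 'n')
  sorted[3] = emonZW$l  (last char: 'l')
  sorted[4] = lemonZW$  (last char: '$')
  sorted[5] = monZW$le  (last char: 'e')
  sorted[6] = nZW$lemo  (last char: 'o')
  sorted[7] = onZW$lem  (last char: 'm')
Last column: WZnl$eom
Original string S is at sorted index 4

Answer: WZnl$eom
4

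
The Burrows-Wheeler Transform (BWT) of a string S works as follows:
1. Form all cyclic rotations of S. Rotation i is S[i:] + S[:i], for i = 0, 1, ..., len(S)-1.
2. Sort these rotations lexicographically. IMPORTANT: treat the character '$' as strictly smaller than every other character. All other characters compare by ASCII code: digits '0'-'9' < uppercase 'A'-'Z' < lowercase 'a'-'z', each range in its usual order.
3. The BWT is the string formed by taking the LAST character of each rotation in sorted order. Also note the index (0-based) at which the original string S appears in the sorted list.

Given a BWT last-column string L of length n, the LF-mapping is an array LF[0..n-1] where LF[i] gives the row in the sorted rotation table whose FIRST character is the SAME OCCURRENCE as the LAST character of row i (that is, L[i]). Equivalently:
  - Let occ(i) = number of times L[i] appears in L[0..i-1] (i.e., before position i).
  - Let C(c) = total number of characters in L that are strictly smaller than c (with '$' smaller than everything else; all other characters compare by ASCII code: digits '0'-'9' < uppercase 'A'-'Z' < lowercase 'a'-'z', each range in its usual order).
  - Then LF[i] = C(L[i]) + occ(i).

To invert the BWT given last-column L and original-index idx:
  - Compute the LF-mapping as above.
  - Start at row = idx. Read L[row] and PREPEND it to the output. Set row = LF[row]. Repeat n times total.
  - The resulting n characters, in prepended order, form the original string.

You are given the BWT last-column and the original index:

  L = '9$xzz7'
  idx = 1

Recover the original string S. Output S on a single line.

Answer: 7zzx9$

Derivation:
LF mapping: 2 0 3 4 5 1
Walk LF starting at row 1, prepending L[row]:
  step 1: row=1, L[1]='$', prepend. Next row=LF[1]=0
  step 2: row=0, L[0]='9', prepend. Next row=LF[0]=2
  step 3: row=2, L[2]='x', prepend. Next row=LF[2]=3
  step 4: row=3, L[3]='z', prepend. Next row=LF[3]=4
  step 5: row=4, L[4]='z', prepend. Next row=LF[4]=5
  step 6: row=5, L[5]='7', prepend. Next row=LF[5]=1
Reversed output: 7zzx9$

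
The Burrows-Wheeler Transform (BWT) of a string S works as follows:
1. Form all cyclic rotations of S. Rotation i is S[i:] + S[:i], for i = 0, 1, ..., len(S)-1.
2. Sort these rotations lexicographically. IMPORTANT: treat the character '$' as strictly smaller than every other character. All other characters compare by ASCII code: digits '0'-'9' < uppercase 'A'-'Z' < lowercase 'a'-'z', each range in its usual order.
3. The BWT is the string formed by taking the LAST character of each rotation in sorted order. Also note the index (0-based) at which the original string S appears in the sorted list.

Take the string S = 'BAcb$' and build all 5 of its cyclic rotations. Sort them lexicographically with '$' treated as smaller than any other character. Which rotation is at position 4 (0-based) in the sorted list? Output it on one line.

All 5 rotations (rotation i = S[i:]+S[:i]):
  rot[0] = BAcb$
  rot[1] = Acb$B
  rot[2] = cb$BA
  rot[3] = b$BAc
  rot[4] = $BAcb
Sorted (with $ < everything):
  sorted[0] = $BAcb
  sorted[1] = Acb$B
  sorted[2] = BAcb$
  sorted[3] = b$BAc
  sorted[4] = cb$BA
sorted[4] = cb$BA

Answer: cb$BA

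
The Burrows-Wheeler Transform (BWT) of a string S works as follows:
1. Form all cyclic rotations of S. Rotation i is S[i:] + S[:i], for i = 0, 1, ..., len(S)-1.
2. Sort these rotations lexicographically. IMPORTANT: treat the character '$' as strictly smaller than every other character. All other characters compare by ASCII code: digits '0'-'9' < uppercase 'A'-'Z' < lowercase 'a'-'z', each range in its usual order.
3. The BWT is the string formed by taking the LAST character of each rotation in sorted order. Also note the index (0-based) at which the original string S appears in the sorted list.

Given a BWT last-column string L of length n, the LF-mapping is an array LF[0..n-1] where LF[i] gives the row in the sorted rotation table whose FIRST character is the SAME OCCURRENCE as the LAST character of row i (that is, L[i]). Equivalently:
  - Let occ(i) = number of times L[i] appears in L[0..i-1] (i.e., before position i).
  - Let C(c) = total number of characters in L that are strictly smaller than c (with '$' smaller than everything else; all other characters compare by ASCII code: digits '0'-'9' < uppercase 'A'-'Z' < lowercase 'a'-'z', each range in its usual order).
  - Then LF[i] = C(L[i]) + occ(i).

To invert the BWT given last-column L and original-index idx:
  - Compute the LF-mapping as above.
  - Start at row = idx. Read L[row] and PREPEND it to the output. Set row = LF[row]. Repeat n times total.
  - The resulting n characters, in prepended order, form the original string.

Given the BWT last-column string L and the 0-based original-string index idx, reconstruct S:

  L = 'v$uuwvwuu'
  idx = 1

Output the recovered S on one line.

Answer: uuuwuwvv$

Derivation:
LF mapping: 5 0 1 2 7 6 8 3 4
Walk LF starting at row 1, prepending L[row]:
  step 1: row=1, L[1]='$', prepend. Next row=LF[1]=0
  step 2: row=0, L[0]='v', prepend. Next row=LF[0]=5
  step 3: row=5, L[5]='v', prepend. Next row=LF[5]=6
  step 4: row=6, L[6]='w', prepend. Next row=LF[6]=8
  step 5: row=8, L[8]='u', prepend. Next row=LF[8]=4
  step 6: row=4, L[4]='w', prepend. Next row=LF[4]=7
  step 7: row=7, L[7]='u', prepend. Next row=LF[7]=3
  step 8: row=3, L[3]='u', prepend. Next row=LF[3]=2
  step 9: row=2, L[2]='u', prepend. Next row=LF[2]=1
Reversed output: uuuwuwvv$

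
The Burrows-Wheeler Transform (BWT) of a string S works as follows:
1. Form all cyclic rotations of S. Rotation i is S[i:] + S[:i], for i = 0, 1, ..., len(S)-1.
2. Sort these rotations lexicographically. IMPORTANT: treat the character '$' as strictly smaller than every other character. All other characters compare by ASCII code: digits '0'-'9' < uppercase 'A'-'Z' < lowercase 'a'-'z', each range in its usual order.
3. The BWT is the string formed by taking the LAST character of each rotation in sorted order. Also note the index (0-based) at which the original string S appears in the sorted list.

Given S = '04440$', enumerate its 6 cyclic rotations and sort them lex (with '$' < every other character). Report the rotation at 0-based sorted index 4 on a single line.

All 6 rotations (rotation i = S[i:]+S[:i]):
  rot[0] = 04440$
  rot[1] = 4440$0
  rot[2] = 440$04
  rot[3] = 40$044
  rot[4] = 0$0444
  rot[5] = $04440
Sorted (with $ < everything):
  sorted[0] = $04440
  sorted[1] = 0$0444
  sorted[2] = 04440$
  sorted[3] = 40$044
  sorted[4] = 440$04
  sorted[5] = 4440$0
sorted[4] = 440$04

Answer: 440$04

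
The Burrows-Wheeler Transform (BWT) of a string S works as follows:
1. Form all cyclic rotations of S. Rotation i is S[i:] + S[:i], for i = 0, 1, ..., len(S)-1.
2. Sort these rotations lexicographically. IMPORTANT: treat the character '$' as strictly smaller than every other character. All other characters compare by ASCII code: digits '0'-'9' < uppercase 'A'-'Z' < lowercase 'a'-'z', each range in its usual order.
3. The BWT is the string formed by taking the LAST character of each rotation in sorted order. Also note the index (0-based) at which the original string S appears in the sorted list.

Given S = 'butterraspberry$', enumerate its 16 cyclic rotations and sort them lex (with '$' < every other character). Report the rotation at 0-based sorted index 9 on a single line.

All 16 rotations (rotation i = S[i:]+S[:i]):
  rot[0] = butterraspberry$
  rot[1] = utterraspberry$b
  rot[2] = tterraspberry$bu
  rot[3] = terraspberry$but
  rot[4] = erraspberry$butt
  rot[5] = rraspberry$butte
  rot[6] = raspberry$butter
  rot[7] = aspberry$butterr
  rot[8] = spberry$butterra
  rot[9] = pberry$butterras
  rot[10] = berry$butterrasp
  rot[11] = erry$butterraspb
  rot[12] = rry$butterraspbe
  rot[13] = ry$butterraspber
  rot[14] = y$butterraspberr
  rot[15] = $butterraspberry
Sorted (with $ < everything):
  sorted[0] = $butterraspberry
  sorted[1] = aspberry$butterr
  sorted[2] = berry$butterrasp
  sorted[3] = butterraspberry$
  sorted[4] = erraspberry$butt
  sorted[5] = erry$butterraspb
  sorted[6] = pberry$butterras
  sorted[7] = raspberry$butter
  sorted[8] = rraspberry$butte
  sorted[9] = rry$butterraspbe
  sorted[10] = ry$butterraspber
  sorted[11] = spberry$butterra
  sorted[12] = terraspberry$but
  sorted[13] = tterraspberry$bu
  sorted[14] = utterraspberry$b
  sorted[15] = y$butterraspberr
sorted[9] = rry$butterraspbe

Answer: rry$butterraspbe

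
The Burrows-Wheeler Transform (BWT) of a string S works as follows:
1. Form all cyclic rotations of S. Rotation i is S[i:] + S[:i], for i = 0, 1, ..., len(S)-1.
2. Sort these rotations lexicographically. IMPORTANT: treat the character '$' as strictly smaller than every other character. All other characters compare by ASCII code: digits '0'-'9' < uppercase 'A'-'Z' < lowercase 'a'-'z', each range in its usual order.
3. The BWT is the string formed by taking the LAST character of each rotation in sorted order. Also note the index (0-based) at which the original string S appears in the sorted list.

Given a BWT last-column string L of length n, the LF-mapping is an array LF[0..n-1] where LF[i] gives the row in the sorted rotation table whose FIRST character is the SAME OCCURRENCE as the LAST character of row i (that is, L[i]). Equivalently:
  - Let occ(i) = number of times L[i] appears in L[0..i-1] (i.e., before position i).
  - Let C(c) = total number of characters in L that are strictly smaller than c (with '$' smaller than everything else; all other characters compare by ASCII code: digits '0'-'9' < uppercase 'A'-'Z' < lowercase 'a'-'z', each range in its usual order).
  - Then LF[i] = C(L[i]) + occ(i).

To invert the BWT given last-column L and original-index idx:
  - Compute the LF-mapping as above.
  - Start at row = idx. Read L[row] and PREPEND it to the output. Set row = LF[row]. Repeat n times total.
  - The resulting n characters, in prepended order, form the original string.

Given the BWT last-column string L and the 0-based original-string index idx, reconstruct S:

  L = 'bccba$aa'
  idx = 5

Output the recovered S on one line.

LF mapping: 4 6 7 5 1 0 2 3
Walk LF starting at row 5, prepending L[row]:
  step 1: row=5, L[5]='$', prepend. Next row=LF[5]=0
  step 2: row=0, L[0]='b', prepend. Next row=LF[0]=4
  step 3: row=4, L[4]='a', prepend. Next row=LF[4]=1
  step 4: row=1, L[1]='c', prepend. Next row=LF[1]=6
  step 5: row=6, L[6]='a', prepend. Next row=LF[6]=2
  step 6: row=2, L[2]='c', prepend. Next row=LF[2]=7
  step 7: row=7, L[7]='a', prepend. Next row=LF[7]=3
  step 8: row=3, L[3]='b', prepend. Next row=LF[3]=5
Reversed output: bacacab$

Answer: bacacab$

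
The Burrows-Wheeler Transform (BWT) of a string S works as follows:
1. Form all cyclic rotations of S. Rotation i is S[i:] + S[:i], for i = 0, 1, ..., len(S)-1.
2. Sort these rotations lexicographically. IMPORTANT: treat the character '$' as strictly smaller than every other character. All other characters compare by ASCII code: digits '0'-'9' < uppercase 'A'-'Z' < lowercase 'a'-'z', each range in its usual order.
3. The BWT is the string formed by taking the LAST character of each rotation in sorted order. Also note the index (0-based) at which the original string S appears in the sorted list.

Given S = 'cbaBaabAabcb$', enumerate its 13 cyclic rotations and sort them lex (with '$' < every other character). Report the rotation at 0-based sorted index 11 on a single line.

All 13 rotations (rotation i = S[i:]+S[:i]):
  rot[0] = cbaBaabAabcb$
  rot[1] = baBaabAabcb$c
  rot[2] = aBaabAabcb$cb
  rot[3] = BaabAabcb$cba
  rot[4] = aabAabcb$cbaB
  rot[5] = abAabcb$cbaBa
  rot[6] = bAabcb$cbaBaa
  rot[7] = Aabcb$cbaBaab
  rot[8] = abcb$cbaBaabA
  rot[9] = bcb$cbaBaabAa
  rot[10] = cb$cbaBaabAab
  rot[11] = b$cbaBaabAabc
  rot[12] = $cbaBaabAabcb
Sorted (with $ < everything):
  sorted[0] = $cbaBaabAabcb
  sorted[1] = Aabcb$cbaBaab
  sorted[2] = BaabAabcb$cba
  sorted[3] = aBaabAabcb$cb
  sorted[4] = aabAabcb$cbaB
  sorted[5] = abAabcb$cbaBa
  sorted[6] = abcb$cbaBaabA
  sorted[7] = b$cbaBaabAabc
  sorted[8] = bAabcb$cbaBaa
  sorted[9] = baBaabAabcb$c
  sorted[10] = bcb$cbaBaabAa
  sorted[11] = cb$cbaBaabAab
  sorted[12] = cbaBaabAabcb$
sorted[11] = cb$cbaBaabAab

Answer: cb$cbaBaabAab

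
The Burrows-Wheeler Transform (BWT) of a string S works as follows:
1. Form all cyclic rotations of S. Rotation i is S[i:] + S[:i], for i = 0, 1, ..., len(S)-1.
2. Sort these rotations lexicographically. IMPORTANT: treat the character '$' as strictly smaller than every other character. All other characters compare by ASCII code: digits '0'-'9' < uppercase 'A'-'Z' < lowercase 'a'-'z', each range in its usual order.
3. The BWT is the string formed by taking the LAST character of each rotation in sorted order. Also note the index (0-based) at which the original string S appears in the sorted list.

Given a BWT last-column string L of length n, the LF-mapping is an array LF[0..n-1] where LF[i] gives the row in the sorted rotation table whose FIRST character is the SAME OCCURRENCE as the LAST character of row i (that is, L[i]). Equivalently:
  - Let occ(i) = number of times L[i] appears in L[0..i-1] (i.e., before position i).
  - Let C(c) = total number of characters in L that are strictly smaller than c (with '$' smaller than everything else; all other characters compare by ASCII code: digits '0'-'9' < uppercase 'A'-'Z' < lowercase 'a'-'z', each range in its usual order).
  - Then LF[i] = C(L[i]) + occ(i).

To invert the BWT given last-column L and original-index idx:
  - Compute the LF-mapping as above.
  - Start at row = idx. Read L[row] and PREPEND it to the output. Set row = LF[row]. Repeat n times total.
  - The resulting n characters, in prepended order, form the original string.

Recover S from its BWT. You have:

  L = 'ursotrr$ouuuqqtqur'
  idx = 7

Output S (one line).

Answer: rqusorroqturuutqu$

Derivation:
LF mapping: 13 6 10 1 11 7 8 0 2 14 15 16 3 4 12 5 17 9
Walk LF starting at row 7, prepending L[row]:
  step 1: row=7, L[7]='$', prepend. Next row=LF[7]=0
  step 2: row=0, L[0]='u', prepend. Next row=LF[0]=13
  step 3: row=13, L[13]='q', prepend. Next row=LF[13]=4
  step 4: row=4, L[4]='t', prepend. Next row=LF[4]=11
  step 5: row=11, L[11]='u', prepend. Next row=LF[11]=16
  step 6: row=16, L[16]='u', prepend. Next row=LF[16]=17
  step 7: row=17, L[17]='r', prepend. Next row=LF[17]=9
  step 8: row=9, L[9]='u', prepend. Next row=LF[9]=14
  step 9: row=14, L[14]='t', prepend. Next row=LF[14]=12
  step 10: row=12, L[12]='q', prepend. Next row=LF[12]=3
  step 11: row=3, L[3]='o', prepend. Next row=LF[3]=1
  step 12: row=1, L[1]='r', prepend. Next row=LF[1]=6
  step 13: row=6, L[6]='r', prepend. Next row=LF[6]=8
  step 14: row=8, L[8]='o', prepend. Next row=LF[8]=2
  step 15: row=2, L[2]='s', prepend. Next row=LF[2]=10
  step 16: row=10, L[10]='u', prepend. Next row=LF[10]=15
  step 17: row=15, L[15]='q', prepend. Next row=LF[15]=5
  step 18: row=5, L[5]='r', prepend. Next row=LF[5]=7
Reversed output: rqusorroqturuutqu$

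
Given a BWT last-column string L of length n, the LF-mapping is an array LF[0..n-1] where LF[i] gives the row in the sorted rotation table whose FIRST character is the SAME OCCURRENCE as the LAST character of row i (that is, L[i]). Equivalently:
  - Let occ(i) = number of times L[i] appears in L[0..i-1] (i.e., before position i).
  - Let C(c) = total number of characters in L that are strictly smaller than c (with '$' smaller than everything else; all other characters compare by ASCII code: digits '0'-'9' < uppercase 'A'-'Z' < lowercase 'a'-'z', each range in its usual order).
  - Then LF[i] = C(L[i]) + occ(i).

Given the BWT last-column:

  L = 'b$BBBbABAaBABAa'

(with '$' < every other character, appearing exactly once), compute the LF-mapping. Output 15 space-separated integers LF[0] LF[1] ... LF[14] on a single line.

Char counts: '$':1, 'A':4, 'B':6, 'a':2, 'b':2
C (first-col start): C('$')=0, C('A')=1, C('B')=5, C('a')=11, C('b')=13
L[0]='b': occ=0, LF[0]=C('b')+0=13+0=13
L[1]='$': occ=0, LF[1]=C('$')+0=0+0=0
L[2]='B': occ=0, LF[2]=C('B')+0=5+0=5
L[3]='B': occ=1, LF[3]=C('B')+1=5+1=6
L[4]='B': occ=2, LF[4]=C('B')+2=5+2=7
L[5]='b': occ=1, LF[5]=C('b')+1=13+1=14
L[6]='A': occ=0, LF[6]=C('A')+0=1+0=1
L[7]='B': occ=3, LF[7]=C('B')+3=5+3=8
L[8]='A': occ=1, LF[8]=C('A')+1=1+1=2
L[9]='a': occ=0, LF[9]=C('a')+0=11+0=11
L[10]='B': occ=4, LF[10]=C('B')+4=5+4=9
L[11]='A': occ=2, LF[11]=C('A')+2=1+2=3
L[12]='B': occ=5, LF[12]=C('B')+5=5+5=10
L[13]='A': occ=3, LF[13]=C('A')+3=1+3=4
L[14]='a': occ=1, LF[14]=C('a')+1=11+1=12

Answer: 13 0 5 6 7 14 1 8 2 11 9 3 10 4 12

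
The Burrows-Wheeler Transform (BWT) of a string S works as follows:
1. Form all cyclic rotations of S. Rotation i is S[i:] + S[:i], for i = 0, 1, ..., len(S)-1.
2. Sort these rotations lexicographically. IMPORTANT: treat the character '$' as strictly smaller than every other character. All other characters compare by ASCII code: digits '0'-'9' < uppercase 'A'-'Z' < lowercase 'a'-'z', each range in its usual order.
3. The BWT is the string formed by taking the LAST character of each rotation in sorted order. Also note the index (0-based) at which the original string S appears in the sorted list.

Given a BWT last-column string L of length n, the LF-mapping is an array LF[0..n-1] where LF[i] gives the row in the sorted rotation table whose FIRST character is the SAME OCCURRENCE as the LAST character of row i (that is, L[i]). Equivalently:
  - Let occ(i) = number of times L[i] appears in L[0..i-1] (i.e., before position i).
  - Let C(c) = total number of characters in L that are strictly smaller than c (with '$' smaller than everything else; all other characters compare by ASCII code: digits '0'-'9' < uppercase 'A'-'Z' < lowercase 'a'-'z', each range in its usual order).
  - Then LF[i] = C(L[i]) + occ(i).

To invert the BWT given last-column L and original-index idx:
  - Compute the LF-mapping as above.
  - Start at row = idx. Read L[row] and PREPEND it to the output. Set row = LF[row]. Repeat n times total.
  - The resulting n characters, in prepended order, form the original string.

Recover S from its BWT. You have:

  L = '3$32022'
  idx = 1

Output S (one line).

Answer: 023223$

Derivation:
LF mapping: 5 0 6 2 1 3 4
Walk LF starting at row 1, prepending L[row]:
  step 1: row=1, L[1]='$', prepend. Next row=LF[1]=0
  step 2: row=0, L[0]='3', prepend. Next row=LF[0]=5
  step 3: row=5, L[5]='2', prepend. Next row=LF[5]=3
  step 4: row=3, L[3]='2', prepend. Next row=LF[3]=2
  step 5: row=2, L[2]='3', prepend. Next row=LF[2]=6
  step 6: row=6, L[6]='2', prepend. Next row=LF[6]=4
  step 7: row=4, L[4]='0', prepend. Next row=LF[4]=1
Reversed output: 023223$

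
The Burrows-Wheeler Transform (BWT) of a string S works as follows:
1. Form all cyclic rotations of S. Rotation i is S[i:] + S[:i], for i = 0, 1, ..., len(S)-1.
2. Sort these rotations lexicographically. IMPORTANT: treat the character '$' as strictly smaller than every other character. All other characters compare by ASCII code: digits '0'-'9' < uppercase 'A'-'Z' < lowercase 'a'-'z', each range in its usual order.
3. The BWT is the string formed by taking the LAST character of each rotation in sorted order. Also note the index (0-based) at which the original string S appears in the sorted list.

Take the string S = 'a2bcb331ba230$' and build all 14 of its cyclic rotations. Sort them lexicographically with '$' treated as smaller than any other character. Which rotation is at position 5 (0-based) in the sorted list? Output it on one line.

Answer: 30$a2bcb331ba2

Derivation:
All 14 rotations (rotation i = S[i:]+S[:i]):
  rot[0] = a2bcb331ba230$
  rot[1] = 2bcb331ba230$a
  rot[2] = bcb331ba230$a2
  rot[3] = cb331ba230$a2b
  rot[4] = b331ba230$a2bc
  rot[5] = 331ba230$a2bcb
  rot[6] = 31ba230$a2bcb3
  rot[7] = 1ba230$a2bcb33
  rot[8] = ba230$a2bcb331
  rot[9] = a230$a2bcb331b
  rot[10] = 230$a2bcb331ba
  rot[11] = 30$a2bcb331ba2
  rot[12] = 0$a2bcb331ba23
  rot[13] = $a2bcb331ba230
Sorted (with $ < everything):
  sorted[0] = $a2bcb331ba230
  sorted[1] = 0$a2bcb331ba23
  sorted[2] = 1ba230$a2bcb33
  sorted[3] = 230$a2bcb331ba
  sorted[4] = 2bcb331ba230$a
  sorted[5] = 30$a2bcb331ba2
  sorted[6] = 31ba230$a2bcb3
  sorted[7] = 331ba230$a2bcb
  sorted[8] = a230$a2bcb331b
  sorted[9] = a2bcb331ba230$
  sorted[10] = b331ba230$a2bc
  sorted[11] = ba230$a2bcb331
  sorted[12] = bcb331ba230$a2
  sorted[13] = cb331ba230$a2b
sorted[5] = 30$a2bcb331ba2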